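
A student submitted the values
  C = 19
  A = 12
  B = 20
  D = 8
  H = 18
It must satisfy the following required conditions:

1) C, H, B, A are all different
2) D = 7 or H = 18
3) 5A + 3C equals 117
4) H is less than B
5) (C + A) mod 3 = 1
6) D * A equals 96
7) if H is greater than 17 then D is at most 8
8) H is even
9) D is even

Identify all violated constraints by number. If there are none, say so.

The assignment satisfies every constraint.

1) values 19, 18, 20, 12 are pairwise distinct — holds.
2) D = 8 ≠ 7, but H = 18 = 18 (second disjunct) — holds.
3) 5A + 3C = 5(12) + 3(19) = 117 — holds.
4) H = 18, B = 20; 18 < 20 — holds.
5) C + A = 31; 31 mod 3 = 1 — holds.
6) D * A = 8 * 12 = 96 — holds.
7) H = 18 > 17, so we need D ≤ 8; D = 8 ≤ 8 — holds.
8) H = 18 is even — holds.
9) D = 8 is even — holds.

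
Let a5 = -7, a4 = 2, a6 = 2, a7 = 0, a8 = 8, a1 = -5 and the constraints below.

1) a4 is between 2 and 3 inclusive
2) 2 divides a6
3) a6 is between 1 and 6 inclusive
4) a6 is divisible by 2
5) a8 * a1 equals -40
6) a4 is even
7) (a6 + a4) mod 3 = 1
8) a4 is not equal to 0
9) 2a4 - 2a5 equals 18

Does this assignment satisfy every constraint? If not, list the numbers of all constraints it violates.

All constraints are satisfied.

1) a4 = 2 lies in [2, 3]  holds
2) 2 / 2 = 1, so 2 divides 2  holds
3) a6 = 2 lies in [1, 6]  holds
4) 2 / 2 = 1, so 2 divides 2  holds
5) a8 * a1 = 8 * (-5) = -40  holds
6) a4 = 2 is even  holds
7) a6 + a4 = 4; 4 mod 3 = 1  holds
8) a4 = 2, and 2 ≠ 0  holds
9) 2a4 - 2a5 = 2(2) - 2(-7) = 18  holds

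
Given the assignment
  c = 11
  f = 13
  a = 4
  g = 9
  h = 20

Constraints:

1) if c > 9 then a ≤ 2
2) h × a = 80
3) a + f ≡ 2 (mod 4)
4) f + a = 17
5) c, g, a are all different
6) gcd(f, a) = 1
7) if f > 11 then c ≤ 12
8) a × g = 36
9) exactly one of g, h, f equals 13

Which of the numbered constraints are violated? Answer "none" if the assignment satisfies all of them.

1) c = 11 > 9, so we need a ≤ 2; but a = 4 > 2  fails
2) h × a = 20 × 4 = 80  holds
3) a + f = 17; 17 mod 4 = 1, not 2  fails
4) f + a = 13 + 4 = 17  holds
5) values 11, 9, 4 are pairwise distinct  holds
6) gcd(13, 4) = 1  holds
7) f = 13 > 11, so we need c ≤ 12; c = 11 ≤ 12  holds
8) a × g = 4 × 9 = 36  holds
9) g=9, h=20, f=13; 1 of them equals 13  holds

Violated: 1 and 3.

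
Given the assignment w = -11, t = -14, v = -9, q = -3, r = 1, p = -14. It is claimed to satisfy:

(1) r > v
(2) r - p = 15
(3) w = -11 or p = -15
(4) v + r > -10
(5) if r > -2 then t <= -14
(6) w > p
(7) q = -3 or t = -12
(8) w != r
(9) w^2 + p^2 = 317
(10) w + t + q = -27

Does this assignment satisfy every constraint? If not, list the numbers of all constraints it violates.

(1) r = 1, v = -9; 1 > -9 — OK.
(2) r - p = 1 - (-14) = 15 — OK.
(3) w = -11 = -11 (first disjunct) — OK.
(4) v + r = -9 + 1 = -8; -8 > -10 — OK.
(5) r = 1 > -2, so we need t ≤ -14; t = -14 ≤ -14 — OK.
(6) w = -11, p = -14; -11 > -14 — OK.
(7) q = -3 = -3 (first disjunct) — OK.
(8) w = -11, r = 1; distinct — OK.
(9) w^2 + p^2 = (-11)^2 + (-14)^2 = 121 + 196 = 317 — OK.
(10) w + t + q = -11 + (-14) + (-3) = -28, not -27 — violated.

Constraint 10 is violated.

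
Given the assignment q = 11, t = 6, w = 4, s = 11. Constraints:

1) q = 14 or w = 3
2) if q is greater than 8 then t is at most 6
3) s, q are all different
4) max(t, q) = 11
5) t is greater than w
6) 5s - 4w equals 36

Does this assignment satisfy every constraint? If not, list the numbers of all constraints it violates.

The assignment fails constraints 1, 3, and 6.

1) q = 11 ≠ 14 and w = 4 ≠ 3; both disjuncts false  ✘
2) q = 11 > 8, so we need t ≤ 6; t = 6 ≤ 6  ✔
3) s = q = 11, not all different  ✘
4) max(6, 11) = 11  ✔
5) t = 6, w = 4; 6 > 4  ✔
6) 5s - 4w = 5(11) - 4(4) = 39, not 36  ✘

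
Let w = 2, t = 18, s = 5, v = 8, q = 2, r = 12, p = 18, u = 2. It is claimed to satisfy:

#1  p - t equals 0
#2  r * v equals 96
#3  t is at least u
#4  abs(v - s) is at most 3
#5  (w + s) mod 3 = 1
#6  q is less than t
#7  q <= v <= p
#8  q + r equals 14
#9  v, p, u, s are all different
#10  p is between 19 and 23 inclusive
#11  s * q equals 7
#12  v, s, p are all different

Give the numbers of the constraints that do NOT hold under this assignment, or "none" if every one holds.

#1 p - t = 18 - 18 = 0 — OK.
#2 r * v = 12 * 8 = 96 — OK.
#3 t = 18, u = 2; 18 ≥ 2 — OK.
#4 abs(8 - 5) = 3; 3 ≤ 3 — OK.
#5 w + s = 7; 7 mod 3 = 1 — OK.
#6 q = 2, t = 18; 2 < 18 — OK.
#7 values 2 <= 8 <= 18 — OK.
#8 q + r = 2 + 12 = 14 — OK.
#9 values 8, 18, 2, 5 are pairwise distinct — OK.
#10 p = 18 is outside [19, 23] — violated.
#11 s * q = 5 * 2 = 10, not 7 — violated.
#12 values 8, 5, 18 are pairwise distinct — OK.

Violated: 10 and 11.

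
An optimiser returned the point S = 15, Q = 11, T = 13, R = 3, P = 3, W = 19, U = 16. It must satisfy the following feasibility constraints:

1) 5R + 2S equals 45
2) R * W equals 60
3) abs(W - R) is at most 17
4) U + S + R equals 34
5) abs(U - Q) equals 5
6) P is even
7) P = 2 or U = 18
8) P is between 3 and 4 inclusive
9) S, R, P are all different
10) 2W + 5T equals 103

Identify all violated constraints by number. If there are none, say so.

1) 5R + 2S = 5(3) + 2(15) = 45 — satisfied.
2) R * W = 3 * 19 = 57, not 60 — violated.
3) abs(19 - 3) = 16; 16 ≤ 17 — satisfied.
4) U + S + R = 16 + 15 + 3 = 34 — satisfied.
5) abs(16 - 11) = 5 — satisfied.
6) P = 3 is odd — violated.
7) P = 3 ≠ 2 and U = 16 ≠ 18; both disjuncts false — violated.
8) P = 3 lies in [3, 4] — satisfied.
9) R = P = 3, not all different — violated.
10) 2W + 5T = 2(19) + 5(13) = 103 — satisfied.

No — constraints 2, 6, 7, 9 are not satisfied.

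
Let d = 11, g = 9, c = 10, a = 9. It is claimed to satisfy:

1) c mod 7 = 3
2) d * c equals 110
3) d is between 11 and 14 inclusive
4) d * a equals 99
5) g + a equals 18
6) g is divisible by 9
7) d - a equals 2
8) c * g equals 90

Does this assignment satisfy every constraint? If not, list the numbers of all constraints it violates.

1) 10 mod 7 = 3 — holds.
2) d * c = 11 * 10 = 110 — holds.
3) d = 11 lies in [11, 14] — holds.
4) d * a = 11 * 9 = 99 — holds.
5) g + a = 9 + 9 = 18 — holds.
6) 9 / 9 = 1, so 9 divides 9 — holds.
7) d - a = 11 - 9 = 2 — holds.
8) c * g = 10 * 9 = 90 — holds.

None — every constraint holds.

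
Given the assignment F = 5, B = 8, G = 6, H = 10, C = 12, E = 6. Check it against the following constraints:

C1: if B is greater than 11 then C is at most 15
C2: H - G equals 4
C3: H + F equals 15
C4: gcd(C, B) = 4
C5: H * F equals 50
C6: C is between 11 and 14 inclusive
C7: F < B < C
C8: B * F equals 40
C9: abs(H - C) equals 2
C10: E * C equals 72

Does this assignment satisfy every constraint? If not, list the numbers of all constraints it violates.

C1: B = 8, not > 11; antecedent false, conditional vacuously true — OK.
C2: H - G = 10 - 6 = 4 — OK.
C3: H + F = 10 + 5 = 15 — OK.
C4: gcd(12, 8) = 4 — OK.
C5: H * F = 10 * 5 = 50 — OK.
C6: C = 12 lies in [11, 14] — OK.
C7: values 5 < 8 < 12 — OK.
C8: B * F = 8 * 5 = 40 — OK.
C9: abs(10 - 12) = 2 — OK.
C10: E * C = 6 * 12 = 72 — OK.

No violations.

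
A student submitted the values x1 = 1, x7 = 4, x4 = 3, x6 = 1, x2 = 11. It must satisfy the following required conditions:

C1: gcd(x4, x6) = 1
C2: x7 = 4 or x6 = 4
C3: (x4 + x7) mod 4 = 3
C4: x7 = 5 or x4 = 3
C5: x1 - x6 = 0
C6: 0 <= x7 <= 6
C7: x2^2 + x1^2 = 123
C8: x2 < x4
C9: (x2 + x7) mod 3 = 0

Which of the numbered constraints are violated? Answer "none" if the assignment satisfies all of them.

C1: gcd(3, 1) = 1 — OK.
C2: x7 = 4 = 4 (first disjunct) — OK.
C3: x4 + x7 = 7; 7 mod 4 = 3 — OK.
C4: x7 = 4 ≠ 5, but x4 = 3 = 3 (second disjunct) — OK.
C5: x1 - x6 = 1 - 1 = 0 — OK.
C6: x7 = 4 lies in [0, 6] — OK.
C7: x2^2 + x1^2 = 11^2 + 1^2 = 121 + 1 = 122, not 123 — violated.
C8: x2 = 11, x4 = 3; 11 ≥ 3 (want <) — violated.
C9: x2 + x7 = 15; 15 mod 3 = 0 — OK.

Violated: 7, 8.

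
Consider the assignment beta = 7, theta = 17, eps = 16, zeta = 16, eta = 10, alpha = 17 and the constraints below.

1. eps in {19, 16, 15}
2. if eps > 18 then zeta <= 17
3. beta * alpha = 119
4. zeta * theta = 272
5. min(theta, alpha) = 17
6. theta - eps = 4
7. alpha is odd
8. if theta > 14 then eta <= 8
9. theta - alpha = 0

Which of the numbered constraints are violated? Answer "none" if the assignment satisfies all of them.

Violated: 6 and 8.

1. eps = 16 is in {19, 16, 15} — holds.
2. eps = 16, not > 18; antecedent false, conditional vacuously true — holds.
3. beta * alpha = 7 * 17 = 119 — holds.
4. zeta * theta = 16 * 17 = 272 — holds.
5. min(17, 17) = 17 — holds.
6. theta - eps = 17 - 16 = 1, not 4 — fails.
7. alpha = 17 is odd — holds.
8. theta = 17 > 14, so we need eta ≤ 8; but eta = 10 > 8 — fails.
9. theta - alpha = 17 - 17 = 0 — holds.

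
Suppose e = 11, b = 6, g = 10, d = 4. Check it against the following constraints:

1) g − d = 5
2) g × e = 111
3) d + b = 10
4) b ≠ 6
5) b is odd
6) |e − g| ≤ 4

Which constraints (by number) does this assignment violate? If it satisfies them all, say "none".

Constraints 1, 2, 4, 5 do not hold.

1) g − d = 10 − 4 = 6, not 5  FAIL
2) g × e = 10 × 11 = 110, not 111  FAIL
3) d + b = 4 + 6 = 10  OK
4) b = 6, but 6 is required to differ  FAIL
5) b = 6 is even  FAIL
6) |11 − 10| = 1; 1 ≤ 4  OK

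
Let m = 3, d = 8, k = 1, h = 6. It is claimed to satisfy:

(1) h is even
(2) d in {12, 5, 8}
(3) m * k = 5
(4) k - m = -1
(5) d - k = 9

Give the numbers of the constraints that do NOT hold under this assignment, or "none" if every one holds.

The assignment fails constraints 3, 4, 5.

(1) h = 6 is even  yes
(2) d = 8 is in {12, 5, 8}  yes
(3) m * k = 3 * 1 = 3, not 5  no
(4) k - m = 1 - 3 = -2, not -1  no
(5) d - k = 8 - 1 = 7, not 9  no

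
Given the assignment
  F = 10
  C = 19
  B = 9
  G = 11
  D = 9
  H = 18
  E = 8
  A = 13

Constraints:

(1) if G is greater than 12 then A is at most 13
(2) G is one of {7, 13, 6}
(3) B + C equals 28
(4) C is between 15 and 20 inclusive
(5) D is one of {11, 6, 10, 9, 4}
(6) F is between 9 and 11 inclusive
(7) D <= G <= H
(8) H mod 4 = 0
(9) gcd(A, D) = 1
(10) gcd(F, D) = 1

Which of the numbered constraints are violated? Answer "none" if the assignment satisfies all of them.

No — constraints 2 and 8 are not satisfied.

(1) G = 11, not > 12; antecedent false, conditional vacuously true — holds.
(2) G = 11 is not in {7, 13, 6} — fails.
(3) B + C = 9 + 19 = 28 — holds.
(4) C = 19 lies in [15, 20] — holds.
(5) D = 9 is in {11, 6, 10, 9, 4} — holds.
(6) F = 10 lies in [9, 11] — holds.
(7) values 9 <= 11 <= 18 — holds.
(8) 18 mod 4 = 2, not 0 — fails.
(9) gcd(13, 9) = 1 — holds.
(10) gcd(10, 9) = 1 — holds.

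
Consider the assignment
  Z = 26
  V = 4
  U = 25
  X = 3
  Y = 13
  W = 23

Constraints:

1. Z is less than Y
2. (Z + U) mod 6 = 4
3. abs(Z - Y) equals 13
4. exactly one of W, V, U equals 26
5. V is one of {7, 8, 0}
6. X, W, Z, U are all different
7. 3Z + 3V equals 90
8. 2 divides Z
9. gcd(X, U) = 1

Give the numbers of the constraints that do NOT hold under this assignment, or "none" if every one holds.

1. Z = 26, Y = 13; 26 ≥ 13 (want <) — does not hold.
2. Z + U = 51; 51 mod 6 = 3, not 4 — does not hold.
3. abs(26 - 13) = 13 — holds.
4. W=23, V=4, U=25; 0 of them equal 26, not exactly one — does not hold.
5. V = 4 is not in {7, 8, 0} — does not hold.
6. values 3, 23, 26, 25 are pairwise distinct — holds.
7. 3Z + 3V = 3(26) + 3(4) = 90 — holds.
8. 26 / 2 = 13, so 2 divides 26 — holds.
9. gcd(3, 25) = 1 — holds.

No — constraints 1, 2, 4, and 5 are not satisfied.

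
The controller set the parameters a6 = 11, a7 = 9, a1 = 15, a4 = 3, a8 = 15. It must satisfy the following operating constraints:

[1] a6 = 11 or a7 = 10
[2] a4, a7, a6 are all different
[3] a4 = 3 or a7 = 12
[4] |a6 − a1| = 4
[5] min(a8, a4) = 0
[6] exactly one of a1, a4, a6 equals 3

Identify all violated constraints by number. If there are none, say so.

[1] a6 = 11 = 11 (first disjunct)  ✔
[2] values 3, 9, 11 are pairwise distinct  ✔
[3] a4 = 3 = 3 (first disjunct)  ✔
[4] |11 − 15| = 4  ✔
[5] min(15, 3) = 3, not 0  ✘
[6] a1=15, a4=3, a6=11; 1 of them equals 3  ✔

The assignment fails constraint 5.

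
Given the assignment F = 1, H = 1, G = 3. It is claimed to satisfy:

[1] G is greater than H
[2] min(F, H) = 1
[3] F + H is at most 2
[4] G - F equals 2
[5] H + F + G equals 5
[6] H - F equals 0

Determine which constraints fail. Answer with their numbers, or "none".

[1] G = 3, H = 1; 3 > 1 — OK.
[2] min(1, 1) = 1 — OK.
[3] F + H = 1 + 1 = 2; 2 ≤ 2 — OK.
[4] G - F = 3 - 1 = 2 — OK.
[5] H + F + G = 1 + 1 + 3 = 5 — OK.
[6] H - F = 1 - 1 = 0 — OK.

Yes — all constraints hold.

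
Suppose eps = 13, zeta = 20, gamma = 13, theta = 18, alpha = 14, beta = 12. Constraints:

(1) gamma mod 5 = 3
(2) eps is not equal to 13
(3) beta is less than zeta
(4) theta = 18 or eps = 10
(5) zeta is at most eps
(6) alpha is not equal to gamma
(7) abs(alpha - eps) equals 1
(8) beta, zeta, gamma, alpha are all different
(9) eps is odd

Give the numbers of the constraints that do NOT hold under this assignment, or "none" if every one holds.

(1) 13 mod 5 = 3 — holds.
(2) eps = 13, but 13 is required to differ — does not hold.
(3) beta = 12, zeta = 20; 12 < 20 — holds.
(4) theta = 18 = 18 (first disjunct) — holds.
(5) zeta = 20, eps = 13; 20 > 13 (want ≤) — does not hold.
(6) alpha = 14, gamma = 13; distinct — holds.
(7) abs(14 - 13) = 1 — holds.
(8) values 12, 20, 13, 14 are pairwise distinct — holds.
(9) eps = 13 is odd — holds.

Constraints 2 and 5 do not hold.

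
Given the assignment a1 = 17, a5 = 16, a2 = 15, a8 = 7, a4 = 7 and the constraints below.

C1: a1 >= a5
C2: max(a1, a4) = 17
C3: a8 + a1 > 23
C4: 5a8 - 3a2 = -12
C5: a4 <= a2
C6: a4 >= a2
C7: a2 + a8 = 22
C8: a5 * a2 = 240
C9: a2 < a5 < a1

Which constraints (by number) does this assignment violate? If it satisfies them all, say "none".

Constraints 4 and 6 do not hold.

C1: a1 = 17, a5 = 16; 17 ≥ 16 — holds.
C2: max(17, 7) = 17 — holds.
C3: a8 + a1 = 7 + 17 = 24; 24 > 23 — holds.
C4: 5a8 - 3a2 = 5(7) - 3(15) = -10, not -12 — fails.
C5: a4 = 7, a2 = 15; 7 ≤ 15 — holds.
C6: a4 = 7, a2 = 15; 7 < 15 (want ≥) — fails.
C7: a2 + a8 = 15 + 7 = 22 — holds.
C8: a5 * a2 = 16 * 15 = 240 — holds.
C9: values 15 < 16 < 17 — holds.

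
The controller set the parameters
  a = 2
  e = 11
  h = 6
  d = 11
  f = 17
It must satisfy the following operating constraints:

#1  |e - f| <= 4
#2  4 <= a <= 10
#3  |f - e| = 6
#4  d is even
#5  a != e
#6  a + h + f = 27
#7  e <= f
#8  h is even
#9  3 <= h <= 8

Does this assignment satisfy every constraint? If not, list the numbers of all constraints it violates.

#1 |11 - 17| = 6; 6 > 4, exceeds bound 4  FAIL
#2 a = 2 is outside [4, 10]  FAIL
#3 |17 - 11| = 6  OK
#4 d = 11 is odd  FAIL
#5 a = 2, e = 11; distinct  OK
#6 a + h + f = 2 + 6 + 17 = 25, not 27  FAIL
#7 e = 11, f = 17; 11 ≤ 17  OK
#8 h = 6 is even  OK
#9 h = 6 lies in [3, 8]  OK

Violated: 1, 2, 4, 6.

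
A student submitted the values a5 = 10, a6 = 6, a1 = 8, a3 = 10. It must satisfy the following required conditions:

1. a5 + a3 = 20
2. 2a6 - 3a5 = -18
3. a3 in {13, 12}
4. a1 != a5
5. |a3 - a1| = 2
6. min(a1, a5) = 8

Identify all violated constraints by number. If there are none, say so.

Constraint 3 is violated.

1. a5 + a3 = 10 + 10 = 20  ✔
2. 2a6 - 3a5 = 2(6) - 3(10) = -18  ✔
3. a3 = 10 is not in {13, 12}  ✘
4. a1 = 8, a5 = 10; distinct  ✔
5. |10 - 8| = 2  ✔
6. min(8, 10) = 8  ✔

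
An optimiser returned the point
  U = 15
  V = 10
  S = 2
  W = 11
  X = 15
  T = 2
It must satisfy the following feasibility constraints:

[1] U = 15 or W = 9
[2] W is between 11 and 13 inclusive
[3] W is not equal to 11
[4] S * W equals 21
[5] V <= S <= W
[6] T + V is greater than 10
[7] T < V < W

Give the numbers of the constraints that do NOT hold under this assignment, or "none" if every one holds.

Violated: 3, 4, and 5.

[1] U = 15 = 15 (first disjunct) — holds.
[2] W = 11 lies in [11, 13] — holds.
[3] W = 11, but 11 is required to differ — does not hold.
[4] S * W = 2 * 11 = 22, not 21 — does not hold.
[5] values 10, 2, 11; V = 10 is not <= S = 2 — does not hold.
[6] T + V = 2 + 10 = 12; 12 > 10 — holds.
[7] values 2 < 10 < 11 — holds.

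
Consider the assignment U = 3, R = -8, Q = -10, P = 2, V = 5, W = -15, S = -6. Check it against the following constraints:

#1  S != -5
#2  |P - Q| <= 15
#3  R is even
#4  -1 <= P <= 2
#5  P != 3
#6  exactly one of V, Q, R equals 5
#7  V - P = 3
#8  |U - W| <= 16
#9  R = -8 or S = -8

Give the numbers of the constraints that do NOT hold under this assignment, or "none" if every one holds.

#1 S = -6, and -6 ≠ -5  holds
#2 |2 - (-10)| = 12; 12 ≤ 15  holds
#3 R = -8 is even  holds
#4 P = 2 lies in [-1, 2]  holds
#5 P = 2, and 2 ≠ 3  holds
#6 V=5, Q=-10, R=-8; 1 of them equals 5  holds
#7 V - P = 5 - 2 = 3  holds
#8 |3 - (-15)| = 18; 18 > 16, exceeds bound 16  fails
#9 R = -8 = -8 (first disjunct)  holds

Constraint 8 does not hold.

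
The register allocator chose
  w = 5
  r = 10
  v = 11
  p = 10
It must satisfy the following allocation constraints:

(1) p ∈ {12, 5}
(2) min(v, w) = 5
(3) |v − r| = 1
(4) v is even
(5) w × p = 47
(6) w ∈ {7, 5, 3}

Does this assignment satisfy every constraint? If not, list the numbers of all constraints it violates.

The assignment fails constraints 1, 4, 5.

(1) p = 10 is not in {12, 5} — violated.
(2) min(11, 5) = 5 — satisfied.
(3) |11 − 10| = 1 — satisfied.
(4) v = 11 is odd — violated.
(5) w × p = 5 × 10 = 50, not 47 — violated.
(6) w = 5 is in {7, 5, 3} — satisfied.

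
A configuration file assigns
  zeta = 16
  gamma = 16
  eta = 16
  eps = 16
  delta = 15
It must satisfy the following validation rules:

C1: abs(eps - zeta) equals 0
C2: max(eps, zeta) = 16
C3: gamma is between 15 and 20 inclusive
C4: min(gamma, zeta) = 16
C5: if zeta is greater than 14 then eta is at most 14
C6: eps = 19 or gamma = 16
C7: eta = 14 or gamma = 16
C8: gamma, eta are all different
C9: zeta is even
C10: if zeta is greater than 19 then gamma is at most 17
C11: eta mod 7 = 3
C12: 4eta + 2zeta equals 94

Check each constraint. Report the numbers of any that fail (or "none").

The assignment fails constraints 5, 8, 11, and 12.

C1: abs(16 - 16) = 0 — OK.
C2: max(16, 16) = 16 — OK.
C3: gamma = 16 lies in [15, 20] — OK.
C4: min(16, 16) = 16 — OK.
C5: zeta = 16 > 14, so we need eta ≤ 14; but eta = 16 > 14 — violated.
C6: eps = 16 ≠ 19, but gamma = 16 = 16 (second disjunct) — OK.
C7: eta = 16 ≠ 14, but gamma = 16 = 16 (second disjunct) — OK.
C8: gamma = eta = 16, not all different — violated.
C9: zeta = 16 is even — OK.
C10: zeta = 16, not > 19; antecedent false, conditional vacuously true — OK.
C11: 16 mod 7 = 2, not 3 — violated.
C12: 4eta + 2zeta = 4(16) + 2(16) = 96, not 94 — violated.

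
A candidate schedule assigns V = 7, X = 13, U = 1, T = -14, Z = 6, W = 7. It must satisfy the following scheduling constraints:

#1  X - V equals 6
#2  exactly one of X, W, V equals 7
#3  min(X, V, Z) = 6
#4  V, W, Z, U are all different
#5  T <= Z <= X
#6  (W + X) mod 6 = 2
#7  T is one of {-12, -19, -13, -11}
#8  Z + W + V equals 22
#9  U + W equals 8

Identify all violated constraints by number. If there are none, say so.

#1 X - V = 13 - 7 = 6  true
#2 X=13, W=7, V=7; 2 of them equal 7, not exactly one  false
#3 min(13, 7, 6) = 6  true
#4 V = W = 7, not all different  false
#5 values -14 <= 6 <= 13  true
#6 W + X = 20; 20 mod 6 = 2  true
#7 T = -14 is not in {-12, -19, -13, -11}  false
#8 Z + W + V = 6 + 7 + 7 = 20, not 22  false
#9 U + W = 1 + 7 = 8  true

Violated: 2, 4, 7, and 8.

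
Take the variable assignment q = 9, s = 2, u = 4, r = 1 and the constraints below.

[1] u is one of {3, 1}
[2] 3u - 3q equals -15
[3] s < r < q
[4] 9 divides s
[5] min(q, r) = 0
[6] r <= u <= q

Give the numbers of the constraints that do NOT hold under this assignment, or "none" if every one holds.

Constraints 1, 3, 4, and 5 are violated.

[1] u = 4 is not in {3, 1} — violated.
[2] 3u - 3q = 3(4) - 3(9) = -15 — OK.
[3] values 2, 1, 9; s = 2 is not < r = 1 — violated.
[4] 2 = 9*0 + 2, so 9 does not divide 2 — violated.
[5] min(9, 1) = 1, not 0 — violated.
[6] values 1 <= 4 <= 9 — OK.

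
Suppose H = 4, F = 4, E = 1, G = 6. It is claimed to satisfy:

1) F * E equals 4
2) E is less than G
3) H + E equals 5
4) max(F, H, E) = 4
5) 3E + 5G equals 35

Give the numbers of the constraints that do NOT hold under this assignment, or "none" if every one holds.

1) F * E = 4 * 1 = 4  ✓
2) E = 1, G = 6; 1 < 6  ✓
3) H + E = 4 + 1 = 5  ✓
4) max(4, 4, 1) = 4  ✓
5) 3E + 5G = 3(1) + 5(6) = 33, not 35  ✗

No — constraint 5 is not satisfied.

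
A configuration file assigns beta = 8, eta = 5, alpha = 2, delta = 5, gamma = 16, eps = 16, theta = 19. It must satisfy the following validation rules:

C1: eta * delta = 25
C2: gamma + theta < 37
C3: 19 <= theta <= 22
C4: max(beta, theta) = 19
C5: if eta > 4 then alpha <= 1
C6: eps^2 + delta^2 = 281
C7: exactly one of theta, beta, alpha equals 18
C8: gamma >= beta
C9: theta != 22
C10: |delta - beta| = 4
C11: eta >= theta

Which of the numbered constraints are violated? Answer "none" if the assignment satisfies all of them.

The assignment fails constraints 5, 7, 10, 11.

C1: eta * delta = 5 * 5 = 25  holds
C2: gamma + theta = 16 + 19 = 35; 35 < 37  holds
C3: theta = 19 lies in [19, 22]  holds
C4: max(8, 19) = 19  holds
C5: eta = 5 > 4, so we need alpha ≤ 1; but alpha = 2 > 1  fails
C6: eps^2 + delta^2 = 16^2 + 5^2 = 256 + 25 = 281  holds
C7: theta=19, beta=8, alpha=2; 0 of them equal 18, not exactly one  fails
C8: gamma = 16, beta = 8; 16 ≥ 8  holds
C9: theta = 19, and 19 ≠ 22  holds
C10: |5 - 8| = 3, not 4  fails
C11: eta = 5, theta = 19; 5 < 19 (want ≥)  fails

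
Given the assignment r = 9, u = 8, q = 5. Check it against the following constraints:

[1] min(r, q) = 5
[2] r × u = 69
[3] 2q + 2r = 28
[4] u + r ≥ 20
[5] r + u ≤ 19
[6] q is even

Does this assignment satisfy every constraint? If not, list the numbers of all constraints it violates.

No — constraints 2, 4, and 6 are not satisfied.

[1] min(9, 5) = 5 — holds.
[2] r × u = 9 × 8 = 72, not 69 — fails.
[3] 2q + 2r = 2(5) + 2(9) = 28 — holds.
[4] u + r = 8 + 9 = 17; 17 < 20, bound 20 not met — fails.
[5] r + u = 9 + 8 = 17; 17 ≤ 19 — holds.
[6] q = 5 is odd — fails.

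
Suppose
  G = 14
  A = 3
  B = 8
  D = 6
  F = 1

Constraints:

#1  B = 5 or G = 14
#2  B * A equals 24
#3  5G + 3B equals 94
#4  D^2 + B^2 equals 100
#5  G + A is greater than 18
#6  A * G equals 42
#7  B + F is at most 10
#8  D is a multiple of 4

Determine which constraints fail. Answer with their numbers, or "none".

#1 B = 8 ≠ 5, but G = 14 = 14 (second disjunct) — holds.
#2 B * A = 8 * 3 = 24 — holds.
#3 5G + 3B = 5(14) + 3(8) = 94 — holds.
#4 D^2 + B^2 = 6^2 + 8^2 = 36 + 64 = 100 — holds.
#5 G + A = 14 + 3 = 17; 17 ≤ 18, bound 18 not met — fails.
#6 A * G = 3 * 14 = 42 — holds.
#7 B + F = 8 + 1 = 9; 9 ≤ 10 — holds.
#8 6 = 4*1 + 2, so 4 does not divide 6 — fails.

Constraints 5, 8 do not hold.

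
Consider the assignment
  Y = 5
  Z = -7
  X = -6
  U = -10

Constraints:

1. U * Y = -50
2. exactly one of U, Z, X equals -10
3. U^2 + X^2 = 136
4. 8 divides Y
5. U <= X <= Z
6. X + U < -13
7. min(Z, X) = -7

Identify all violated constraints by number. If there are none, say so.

1. U * Y = -10 * 5 = -50  holds
2. U=-10, Z=-7, X=-6; 1 of them equals -10  holds
3. U^2 + X^2 = (-10)^2 + (-6)^2 = 100 + 36 = 136  holds
4. 5 = 8*0 + 5, so 8 does not divide 5  fails
5. values -10, -6, -7; X = -6 is not <= Z = -7  fails
6. X + U = -6 + (-10) = -16; -16 < -13  holds
7. min(-7, -6) = -7  holds

No — constraints 4, 5 are not satisfied.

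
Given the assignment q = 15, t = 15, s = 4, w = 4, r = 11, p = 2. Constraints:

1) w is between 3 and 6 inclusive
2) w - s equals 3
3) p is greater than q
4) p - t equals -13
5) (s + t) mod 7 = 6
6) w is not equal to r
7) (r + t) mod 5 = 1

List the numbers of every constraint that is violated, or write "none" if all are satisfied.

1) w = 4 lies in [3, 6] — OK.
2) w - s = 4 - 4 = 0, not 3 — violated.
3) p = 2, q = 15; 2 ≤ 15 (want >) — violated.
4) p - t = 2 - 15 = -13 — OK.
5) s + t = 19; 19 mod 7 = 5, not 6 — violated.
6) w = 4, r = 11; distinct — OK.
7) r + t = 26; 26 mod 5 = 1 — OK.

No — constraints 2, 3, and 5 are not satisfied.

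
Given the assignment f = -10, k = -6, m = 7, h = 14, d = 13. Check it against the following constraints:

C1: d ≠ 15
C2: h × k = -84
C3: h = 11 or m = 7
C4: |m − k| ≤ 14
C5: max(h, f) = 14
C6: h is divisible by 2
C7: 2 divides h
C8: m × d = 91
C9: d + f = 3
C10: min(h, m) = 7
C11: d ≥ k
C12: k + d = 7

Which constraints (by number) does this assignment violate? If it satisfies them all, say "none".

C1: d = 13, and 13 ≠ 15 — holds.
C2: h × k = 14 × (-6) = -84 — holds.
C3: h = 14 ≠ 11, but m = 7 = 7 (second disjunct) — holds.
C4: |7 − (-6)| = 13; 13 ≤ 14 — holds.
C5: max(14, -10) = 14 — holds.
C6: 14 / 2 = 7, so 2 divides 14 — holds.
C7: 14 / 2 = 7, so 2 divides 14 — holds.
C8: m × d = 7 × 13 = 91 — holds.
C9: d + f = 13 + (-10) = 3 — holds.
C10: min(14, 7) = 7 — holds.
C11: d = 13, k = -6; 13 ≥ -6 — holds.
C12: k + d = -6 + 13 = 7 — holds.

None — every constraint holds.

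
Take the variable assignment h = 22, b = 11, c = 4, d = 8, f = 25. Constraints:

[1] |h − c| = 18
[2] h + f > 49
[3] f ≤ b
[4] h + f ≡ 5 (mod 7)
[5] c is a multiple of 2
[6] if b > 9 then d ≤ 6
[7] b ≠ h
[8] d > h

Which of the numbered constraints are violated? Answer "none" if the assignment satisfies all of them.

[1] |22 − 4| = 18  holds
[2] h + f = 22 + 25 = 47; 47 ≤ 49, bound 49 not met  fails
[3] f = 25, b = 11; 25 > 11 (want ≤)  fails
[4] h + f = 47; 47 mod 7 = 5  holds
[5] 4 / 2 = 2, so 2 divides 4  holds
[6] b = 11 > 9, so we need d ≤ 6; but d = 8 > 6  fails
[7] b = 11, h = 22; distinct  holds
[8] d = 8, h = 22; 8 ≤ 22 (want >)  fails

The assignment fails constraints 2, 3, 6, and 8.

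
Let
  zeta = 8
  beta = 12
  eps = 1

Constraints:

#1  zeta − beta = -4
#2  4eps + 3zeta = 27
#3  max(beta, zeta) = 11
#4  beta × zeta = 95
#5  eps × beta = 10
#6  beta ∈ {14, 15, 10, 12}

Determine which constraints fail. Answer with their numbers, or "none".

#1 zeta − beta = 8 − 12 = -4  ✔
#2 4eps + 3zeta = 4(1) + 3(8) = 28, not 27  ✘
#3 max(12, 8) = 12, not 11  ✘
#4 beta × zeta = 12 × 8 = 96, not 95  ✘
#5 eps × beta = 1 × 12 = 12, not 10  ✘
#6 beta = 12 is in {14, 15, 10, 12}  ✔

Violated: 2, 3, 4, and 5.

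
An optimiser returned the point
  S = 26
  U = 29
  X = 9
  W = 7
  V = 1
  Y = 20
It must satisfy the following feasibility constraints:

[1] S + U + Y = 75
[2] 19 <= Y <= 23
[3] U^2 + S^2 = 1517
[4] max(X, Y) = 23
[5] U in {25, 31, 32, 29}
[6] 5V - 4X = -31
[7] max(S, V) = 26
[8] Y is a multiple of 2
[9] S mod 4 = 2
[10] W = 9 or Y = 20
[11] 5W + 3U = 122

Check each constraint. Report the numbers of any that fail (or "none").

[1] S + U + Y = 26 + 29 + 20 = 75 — holds.
[2] Y = 20 lies in [19, 23] — holds.
[3] U^2 + S^2 = 29^2 + 26^2 = 841 + 676 = 1517 — holds.
[4] max(9, 20) = 20, not 23 — does not hold.
[5] U = 29 is in {25, 31, 32, 29} — holds.
[6] 5V - 4X = 5(1) - 4(9) = -31 — holds.
[7] max(26, 1) = 26 — holds.
[8] 20 / 2 = 10, so 2 divides 20 — holds.
[9] 26 mod 4 = 2 — holds.
[10] W = 7 ≠ 9, but Y = 20 = 20 (second disjunct) — holds.
[11] 5W + 3U = 5(7) + 3(29) = 122 — holds.

Constraint 4 is violated.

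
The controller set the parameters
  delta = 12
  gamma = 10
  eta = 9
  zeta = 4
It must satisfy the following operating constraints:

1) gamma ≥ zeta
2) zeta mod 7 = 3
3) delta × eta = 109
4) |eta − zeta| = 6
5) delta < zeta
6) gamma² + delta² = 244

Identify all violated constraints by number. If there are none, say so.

Constraints 2, 3, 4, 5 do not hold.

1) gamma = 10, zeta = 4; 10 ≥ 4  ✓
2) 4 mod 7 = 4, not 3  ✗
3) delta × eta = 12 × 9 = 108, not 109  ✗
4) |9 − 4| = 5, not 6  ✗
5) delta = 12, zeta = 4; 12 ≥ 4 (want <)  ✗
6) gamma² + delta² = 10² + 12² = 100 + 144 = 244  ✓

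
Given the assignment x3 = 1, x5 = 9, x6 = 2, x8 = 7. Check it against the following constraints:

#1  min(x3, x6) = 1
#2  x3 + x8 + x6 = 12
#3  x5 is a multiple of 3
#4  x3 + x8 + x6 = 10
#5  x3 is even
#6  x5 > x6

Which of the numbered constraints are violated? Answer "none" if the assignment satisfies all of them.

Constraints 2, 5 do not hold.

#1 min(1, 2) = 1  OK
#2 x3 + x8 + x6 = 1 + 7 + 2 = 10, not 12  FAIL
#3 9 / 3 = 3, so 3 divides 9  OK
#4 x3 + x8 + x6 = 1 + 7 + 2 = 10  OK
#5 x3 = 1 is odd  FAIL
#6 x5 = 9, x6 = 2; 9 > 2  OK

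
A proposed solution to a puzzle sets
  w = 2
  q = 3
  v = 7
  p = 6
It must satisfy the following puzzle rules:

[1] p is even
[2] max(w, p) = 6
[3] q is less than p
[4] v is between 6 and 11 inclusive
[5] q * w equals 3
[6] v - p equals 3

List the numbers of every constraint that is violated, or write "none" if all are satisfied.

No — constraints 5 and 6 are not satisfied.

[1] p = 6 is even — holds.
[2] max(2, 6) = 6 — holds.
[3] q = 3, p = 6; 3 < 6 — holds.
[4] v = 7 lies in [6, 11] — holds.
[5] q * w = 3 * 2 = 6, not 3 — fails.
[6] v - p = 7 - 6 = 1, not 3 — fails.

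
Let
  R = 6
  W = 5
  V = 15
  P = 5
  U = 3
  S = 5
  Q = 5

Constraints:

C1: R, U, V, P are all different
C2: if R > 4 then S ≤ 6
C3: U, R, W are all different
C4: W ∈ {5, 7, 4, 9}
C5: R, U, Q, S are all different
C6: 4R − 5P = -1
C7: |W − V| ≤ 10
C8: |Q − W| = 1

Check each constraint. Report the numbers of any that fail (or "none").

C1: values 6, 3, 15, 5 are pairwise distinct  yes
C2: R = 6 > 4, so we need S ≤ 6; S = 5 ≤ 6  yes
C3: values 3, 6, 5 are pairwise distinct  yes
C4: W = 5 is in {5, 7, 4, 9}  yes
C5: Q = S = 5, not all different  no
C6: 4R − 5P = 4(6) − 5(5) = -1  yes
C7: |5 − 15| = 10; 10 ≤ 10  yes
C8: |5 − 5| = 0, not 1  no

Violated: 5, 8.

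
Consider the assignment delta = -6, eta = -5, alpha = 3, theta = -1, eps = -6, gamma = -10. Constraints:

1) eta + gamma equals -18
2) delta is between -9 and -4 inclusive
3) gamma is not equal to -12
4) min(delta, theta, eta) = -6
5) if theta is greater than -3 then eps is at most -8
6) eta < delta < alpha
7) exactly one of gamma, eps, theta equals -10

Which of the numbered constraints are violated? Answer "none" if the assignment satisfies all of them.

Constraints 1, 5, and 6 are violated.

1) eta + gamma = -5 + (-10) = -15, not -18  fails
2) delta = -6 lies in [-9, -4]  holds
3) gamma = -10, and -10 ≠ -12  holds
4) min(-6, -1, -5) = -6  holds
5) theta = -1 > -3, so we need eps ≤ -8; but eps = -6 > -8  fails
6) values -5, -6, 3; eta = -5 is not < delta = -6  fails
7) gamma=-10, eps=-6, theta=-1; 1 of them equals -10  holds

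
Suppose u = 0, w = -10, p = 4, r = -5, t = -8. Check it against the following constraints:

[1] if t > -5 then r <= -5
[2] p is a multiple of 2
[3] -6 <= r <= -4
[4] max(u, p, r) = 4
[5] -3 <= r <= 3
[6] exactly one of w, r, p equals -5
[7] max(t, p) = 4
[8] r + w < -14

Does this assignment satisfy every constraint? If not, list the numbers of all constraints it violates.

Violated: 5.

[1] t = -8, not > -5; antecedent false, conditional vacuously true — holds.
[2] 4 / 2 = 2, so 2 divides 4 — holds.
[3] r = -5 lies in [-6, -4] — holds.
[4] max(0, 4, -5) = 4 — holds.
[5] r = -5 is outside [-3, 3] — does not hold.
[6] w=-10, r=-5, p=4; 1 of them equals -5 — holds.
[7] max(-8, 4) = 4 — holds.
[8] r + w = -5 + (-10) = -15; -15 < -14 — holds.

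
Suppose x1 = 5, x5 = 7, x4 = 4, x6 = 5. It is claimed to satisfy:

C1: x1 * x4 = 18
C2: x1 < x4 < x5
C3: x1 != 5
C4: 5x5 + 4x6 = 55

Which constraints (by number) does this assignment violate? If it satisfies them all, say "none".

No — constraints 1, 2, and 3 are not satisfied.

C1: x1 * x4 = 5 * 4 = 20, not 18 — does not hold.
C2: values 5, 4, 7; x1 = 5 is not < x4 = 4 — does not hold.
C3: x1 = 5, but 5 is required to differ — does not hold.
C4: 5x5 + 4x6 = 5(7) + 4(5) = 55 — holds.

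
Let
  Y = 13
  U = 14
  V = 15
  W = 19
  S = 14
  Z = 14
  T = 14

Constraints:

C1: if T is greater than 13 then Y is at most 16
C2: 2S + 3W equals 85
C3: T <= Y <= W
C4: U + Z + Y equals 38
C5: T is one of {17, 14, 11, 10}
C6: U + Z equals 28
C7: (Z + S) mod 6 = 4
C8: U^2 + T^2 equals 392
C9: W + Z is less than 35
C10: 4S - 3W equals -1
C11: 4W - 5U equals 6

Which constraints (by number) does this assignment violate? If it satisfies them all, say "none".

C1: T = 14 > 13, so we need Y ≤ 16; Y = 13 ≤ 16 — satisfied.
C2: 2S + 3W = 2(14) + 3(19) = 85 — satisfied.
C3: values 14, 13, 19; T = 14 is not <= Y = 13 — violated.
C4: U + Z + Y = 14 + 14 + 13 = 41, not 38 — violated.
C5: T = 14 is in {17, 14, 11, 10} — satisfied.
C6: U + Z = 14 + 14 = 28 — satisfied.
C7: Z + S = 28; 28 mod 6 = 4 — satisfied.
C8: U^2 + T^2 = 14^2 + 14^2 = 196 + 196 = 392 — satisfied.
C9: W + Z = 19 + 14 = 33; 33 < 35 — satisfied.
C10: 4S - 3W = 4(14) - 3(19) = -1 — satisfied.
C11: 4W - 5U = 4(19) - 5(14) = 6 — satisfied.

No — constraints 3, 4 are not satisfied.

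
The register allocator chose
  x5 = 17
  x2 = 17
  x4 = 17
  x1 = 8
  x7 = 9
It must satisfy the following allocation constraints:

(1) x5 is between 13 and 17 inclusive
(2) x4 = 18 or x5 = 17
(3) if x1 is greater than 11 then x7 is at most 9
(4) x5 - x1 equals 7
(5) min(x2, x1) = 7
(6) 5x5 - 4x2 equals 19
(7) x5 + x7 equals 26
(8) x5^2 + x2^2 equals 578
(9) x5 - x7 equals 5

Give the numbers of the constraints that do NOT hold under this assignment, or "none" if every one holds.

No — constraints 4, 5, 6, and 9 are not satisfied.

(1) x5 = 17 lies in [13, 17] — holds.
(2) x4 = 17 ≠ 18, but x5 = 17 = 17 (second disjunct) — holds.
(3) x1 = 8, not > 11; antecedent false, conditional vacuously true — holds.
(4) x5 - x1 = 17 - 8 = 9, not 7 — fails.
(5) min(17, 8) = 8, not 7 — fails.
(6) 5x5 - 4x2 = 5(17) - 4(17) = 17, not 19 — fails.
(7) x5 + x7 = 17 + 9 = 26 — holds.
(8) x5^2 + x2^2 = 17^2 + 17^2 = 289 + 289 = 578 — holds.
(9) x5 - x7 = 17 - 9 = 8, not 5 — fails.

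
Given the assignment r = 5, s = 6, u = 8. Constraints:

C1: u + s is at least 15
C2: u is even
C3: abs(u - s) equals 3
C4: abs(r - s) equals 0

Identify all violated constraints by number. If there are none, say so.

C1: u + s = 8 + 6 = 14; 14 < 15, bound 15 not met — fails.
C2: u = 8 is even — holds.
C3: abs(8 - 6) = 2, not 3 — fails.
C4: abs(5 - 6) = 1, not 0 — fails.

Constraints 1, 3, 4 do not hold.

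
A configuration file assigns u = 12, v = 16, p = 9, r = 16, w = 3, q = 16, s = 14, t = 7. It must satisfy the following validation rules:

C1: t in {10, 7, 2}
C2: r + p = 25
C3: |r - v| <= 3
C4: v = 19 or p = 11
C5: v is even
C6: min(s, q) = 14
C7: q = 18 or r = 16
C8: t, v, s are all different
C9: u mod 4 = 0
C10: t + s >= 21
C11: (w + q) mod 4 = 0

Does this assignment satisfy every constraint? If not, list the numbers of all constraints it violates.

C1: t = 7 is in {10, 7, 2}  true
C2: r + p = 16 + 9 = 25  true
C3: |16 - 16| = 0; 0 ≤ 3  true
C4: v = 16 ≠ 19 and p = 9 ≠ 11; both disjuncts false  false
C5: v = 16 is even  true
C6: min(14, 16) = 14  true
C7: q = 16 ≠ 18, but r = 16 = 16 (second disjunct)  true
C8: values 7, 16, 14 are pairwise distinct  true
C9: 12 mod 4 = 0  true
C10: t + s = 7 + 14 = 21; 21 ≥ 21  true
C11: w + q = 19; 19 mod 4 = 3, not 0  false

No — constraints 4 and 11 are not satisfied.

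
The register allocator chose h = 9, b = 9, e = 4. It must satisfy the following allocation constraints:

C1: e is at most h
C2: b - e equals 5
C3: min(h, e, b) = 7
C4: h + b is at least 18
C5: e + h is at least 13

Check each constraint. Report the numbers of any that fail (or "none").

C1: e = 4, h = 9; 4 ≤ 9  ✔
C2: b - e = 9 - 4 = 5  ✔
C3: min(9, 4, 9) = 4, not 7  ✘
C4: h + b = 9 + 9 = 18; 18 ≥ 18  ✔
C5: e + h = 4 + 9 = 13; 13 ≥ 13  ✔

Constraint 3 does not hold.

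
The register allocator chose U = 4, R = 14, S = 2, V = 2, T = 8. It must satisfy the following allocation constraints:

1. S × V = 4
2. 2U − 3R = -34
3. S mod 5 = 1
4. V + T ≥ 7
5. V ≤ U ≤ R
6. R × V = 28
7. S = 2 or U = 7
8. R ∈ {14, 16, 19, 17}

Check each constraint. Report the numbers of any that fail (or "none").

The assignment fails constraint 3.

1. S × V = 2 × 2 = 4  OK
2. 2U − 3R = 2(4) − 3(14) = -34  OK
3. 2 mod 5 = 2, not 1  FAIL
4. V + T = 2 + 8 = 10; 10 ≥ 7  OK
5. values 2 ≤ 4 ≤ 14  OK
6. R × V = 14 × 2 = 28  OK
7. S = 2 = 2 (first disjunct)  OK
8. R = 14 is in {14, 16, 19, 17}  OK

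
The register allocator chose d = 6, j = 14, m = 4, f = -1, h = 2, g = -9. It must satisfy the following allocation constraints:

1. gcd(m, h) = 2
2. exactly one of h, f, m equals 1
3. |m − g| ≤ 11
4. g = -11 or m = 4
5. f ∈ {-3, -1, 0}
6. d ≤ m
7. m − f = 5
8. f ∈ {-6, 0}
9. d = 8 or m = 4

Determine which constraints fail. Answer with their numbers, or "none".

1. gcd(4, 2) = 2  ✓
2. h=2, f=-1, m=4; 0 of them equal 1, not exactly one  ✗
3. |4 − (-9)| = 13; 13 > 11, exceeds bound 11  ✗
4. g = -9 ≠ -11, but m = 4 = 4 (second disjunct)  ✓
5. f = -1 is in {-3, -1, 0}  ✓
6. d = 6, m = 4; 6 > 4 (want ≤)  ✗
7. m − f = 4 − (-1) = 5  ✓
8. f = -1 is not in {-6, 0}  ✗
9. d = 6 ≠ 8, but m = 4 = 4 (second disjunct)  ✓

No — constraints 2, 3, 6, and 8 are not satisfied.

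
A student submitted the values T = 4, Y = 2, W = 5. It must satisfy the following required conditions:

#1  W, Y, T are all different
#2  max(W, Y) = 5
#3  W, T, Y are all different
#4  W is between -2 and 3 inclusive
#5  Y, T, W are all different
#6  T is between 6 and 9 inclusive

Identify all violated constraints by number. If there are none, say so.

#1 values 5, 2, 4 are pairwise distinct  OK
#2 max(5, 2) = 5  OK
#3 values 5, 4, 2 are pairwise distinct  OK
#4 W = 5 is outside [-2, 3]  FAIL
#5 values 2, 4, 5 are pairwise distinct  OK
#6 T = 4 is outside [6, 9]  FAIL

No — constraints 4, 6 are not satisfied.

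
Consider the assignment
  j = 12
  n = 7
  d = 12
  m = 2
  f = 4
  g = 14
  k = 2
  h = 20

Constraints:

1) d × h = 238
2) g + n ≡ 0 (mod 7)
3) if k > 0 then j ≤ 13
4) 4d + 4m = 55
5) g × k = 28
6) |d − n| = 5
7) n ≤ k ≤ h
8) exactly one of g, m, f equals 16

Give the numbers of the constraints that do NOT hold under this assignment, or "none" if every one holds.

Constraints 1, 4, 7, and 8 are violated.

1) d × h = 12 × 20 = 240, not 238  FAIL
2) g + n = 21; 21 mod 7 = 0  OK
3) k = 2 > 0, so we need j ≤ 13; j = 12 ≤ 13  OK
4) 4d + 4m = 4(12) + 4(2) = 56, not 55  FAIL
5) g × k = 14 × 2 = 28  OK
6) |12 − 7| = 5  OK
7) values 7, 2, 20; n = 7 is not ≤ k = 2  FAIL
8) g=14, m=2, f=4; 0 of them equal 16, not exactly one  FAIL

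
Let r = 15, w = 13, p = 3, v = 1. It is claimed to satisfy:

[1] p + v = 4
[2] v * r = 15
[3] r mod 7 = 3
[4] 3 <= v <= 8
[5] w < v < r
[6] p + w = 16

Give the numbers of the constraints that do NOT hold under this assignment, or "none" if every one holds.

[1] p + v = 3 + 1 = 4  yes
[2] v * r = 1 * 15 = 15  yes
[3] 15 mod 7 = 1, not 3  no
[4] v = 1 is outside [3, 8]  no
[5] values 13, 1, 15; w = 13 is not < v = 1  no
[6] p + w = 3 + 13 = 16  yes

The assignment fails constraints 3, 4, and 5.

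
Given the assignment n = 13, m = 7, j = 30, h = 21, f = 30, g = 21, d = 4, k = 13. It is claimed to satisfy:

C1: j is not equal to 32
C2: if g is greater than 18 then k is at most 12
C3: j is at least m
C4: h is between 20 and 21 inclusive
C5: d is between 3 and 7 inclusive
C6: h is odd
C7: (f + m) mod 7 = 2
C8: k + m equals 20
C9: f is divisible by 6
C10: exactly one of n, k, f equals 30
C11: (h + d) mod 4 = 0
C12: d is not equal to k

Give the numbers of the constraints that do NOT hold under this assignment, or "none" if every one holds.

Constraints 2, 11 do not hold.

C1: j = 30, and 30 ≠ 32 — holds.
C2: g = 21 > 18, so we need k ≤ 12; but k = 13 > 12 — fails.
C3: j = 30, m = 7; 30 ≥ 7 — holds.
C4: h = 21 lies in [20, 21] — holds.
C5: d = 4 lies in [3, 7] — holds.
C6: h = 21 is odd — holds.
C7: f + m = 37; 37 mod 7 = 2 — holds.
C8: k + m = 13 + 7 = 20 — holds.
C9: 30 / 6 = 5, so 6 divides 30 — holds.
C10: n=13, k=13, f=30; 1 of them equals 30 — holds.
C11: h + d = 25; 25 mod 4 = 1, not 0 — fails.
C12: d = 4, k = 13; distinct — holds.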